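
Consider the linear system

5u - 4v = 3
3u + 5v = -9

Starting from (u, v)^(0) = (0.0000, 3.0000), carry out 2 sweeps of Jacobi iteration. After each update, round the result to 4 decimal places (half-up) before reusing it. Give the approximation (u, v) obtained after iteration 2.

(-0.8400, -3.6000)

Iteration 1:
  u = (3 - (-4)·3.0000) / (5) = 3.0000
  v = (-9 - (3)·0.0000) / (5) = -1.8000
Iteration 2:
  u = (3 - (-4)·-1.8000) / (5) = -0.8400
  v = (-9 - (3)·3.0000) / (5) = -3.6000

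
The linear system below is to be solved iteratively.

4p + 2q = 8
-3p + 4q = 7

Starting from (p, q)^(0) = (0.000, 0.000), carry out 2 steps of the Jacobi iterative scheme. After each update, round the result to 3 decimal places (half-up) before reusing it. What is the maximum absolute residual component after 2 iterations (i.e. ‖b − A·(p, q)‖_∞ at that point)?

Iteration 1:
  p = (8 - (2)·0.000) / (4) = 2.000
  q = (7 - (-3)·0.000) / (4) = 1.750
Iteration 2:
  p = (8 - (2)·1.750) / (4) = 1.125
  q = (7 - (-3)·2.000) / (4) = 3.250
Residual b − A·x = (-3.000, -2.625); ∞-norm = 3.000

3.000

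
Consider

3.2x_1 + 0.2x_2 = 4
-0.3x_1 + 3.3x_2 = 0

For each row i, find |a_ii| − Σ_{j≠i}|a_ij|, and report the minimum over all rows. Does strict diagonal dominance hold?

3

row 1: |3.2| − (0.2) = 3
row 2: |3.3| − (0.3) = 3
minimum over rows = 3 → strictly diagonally dominant (convergence guaranteed)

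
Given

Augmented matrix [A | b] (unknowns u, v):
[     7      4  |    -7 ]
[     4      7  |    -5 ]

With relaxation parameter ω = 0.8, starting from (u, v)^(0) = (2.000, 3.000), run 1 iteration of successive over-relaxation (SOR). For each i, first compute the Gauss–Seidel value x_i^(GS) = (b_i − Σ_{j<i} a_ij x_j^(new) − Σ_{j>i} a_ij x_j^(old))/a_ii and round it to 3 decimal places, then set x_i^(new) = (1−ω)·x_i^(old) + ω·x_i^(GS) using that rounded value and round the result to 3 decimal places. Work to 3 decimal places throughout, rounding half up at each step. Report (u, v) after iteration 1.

(-1.771, 0.838)

Iteration 1:
  u: GS value = (-7 - (4)·3.000) / (7) = -2.714;  u ← (1−ω)·2.000 + ω·-2.714 = -1.771
  v: GS value = (-5 - (4)·-1.771) / (7) = 0.298;  v ← (1−ω)·3.000 + ω·0.298 = 0.838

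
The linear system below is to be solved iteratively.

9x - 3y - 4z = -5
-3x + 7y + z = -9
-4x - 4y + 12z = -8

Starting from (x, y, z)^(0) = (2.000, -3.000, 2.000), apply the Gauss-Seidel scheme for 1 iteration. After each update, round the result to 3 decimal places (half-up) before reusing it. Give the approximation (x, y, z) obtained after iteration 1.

Iteration 1:
  x = (-5 - (-3)·-3.000 - (-4)·2.000) / (9) = -0.667
  y = (-9 - (-3)·-0.667 - (1)·2.000) / (7) = -1.857
  z = (-8 - (-4)·-0.667 - (-4)·-1.857) / (12) = -1.508

(-0.667, -1.857, -1.508)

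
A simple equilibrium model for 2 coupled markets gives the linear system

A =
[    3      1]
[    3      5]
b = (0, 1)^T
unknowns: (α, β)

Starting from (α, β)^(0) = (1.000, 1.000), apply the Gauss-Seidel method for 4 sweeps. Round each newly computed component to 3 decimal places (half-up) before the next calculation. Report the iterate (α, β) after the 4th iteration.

Iteration 1:
  α = (0 - (1)·1.000) / (3) = -0.333
  β = (1 - (3)·-0.333) / (5) = 0.400
Iteration 2:
  α = (0 - (1)·0.400) / (3) = -0.133
  β = (1 - (3)·-0.133) / (5) = 0.280
Iteration 3:
  α = (0 - (1)·0.280) / (3) = -0.093
  β = (1 - (3)·-0.093) / (5) = 0.256
Iteration 4:
  α = (0 - (1)·0.256) / (3) = -0.085
  β = (1 - (3)·-0.085) / (5) = 0.251

(-0.085, 0.251)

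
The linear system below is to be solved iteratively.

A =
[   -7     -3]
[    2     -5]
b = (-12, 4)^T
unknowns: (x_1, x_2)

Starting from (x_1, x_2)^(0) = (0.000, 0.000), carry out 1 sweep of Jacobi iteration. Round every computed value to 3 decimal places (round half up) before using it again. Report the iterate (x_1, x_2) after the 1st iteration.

Iteration 1:
  x_1 = (-12 - (-3)·0.000) / (-7) = 1.714
  x_2 = (4 - (2)·0.000) / (-5) = -0.800

(1.714, -0.800)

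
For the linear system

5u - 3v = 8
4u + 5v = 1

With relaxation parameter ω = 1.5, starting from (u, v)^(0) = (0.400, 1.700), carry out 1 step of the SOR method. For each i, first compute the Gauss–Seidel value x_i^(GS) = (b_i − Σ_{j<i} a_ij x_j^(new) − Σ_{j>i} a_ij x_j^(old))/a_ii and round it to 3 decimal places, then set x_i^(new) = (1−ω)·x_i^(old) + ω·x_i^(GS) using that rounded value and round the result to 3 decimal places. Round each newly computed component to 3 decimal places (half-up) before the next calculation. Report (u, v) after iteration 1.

Iteration 1:
  u: GS value = (8 - (-3)·1.700) / (5) = 2.620;  u ← (1−ω)·0.400 + ω·2.620 = 3.730
  v: GS value = (1 - (4)·3.730) / (5) = -2.784;  v ← (1−ω)·1.700 + ω·-2.784 = -5.026

(3.730, -5.026)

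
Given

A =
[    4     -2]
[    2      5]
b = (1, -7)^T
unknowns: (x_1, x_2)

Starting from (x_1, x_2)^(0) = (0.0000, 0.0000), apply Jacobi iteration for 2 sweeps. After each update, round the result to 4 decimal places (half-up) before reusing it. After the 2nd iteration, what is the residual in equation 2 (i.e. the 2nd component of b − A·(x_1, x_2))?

Iteration 1:
  x_1 = (1 - (-2)·0.0000) / (4) = 0.2500
  x_2 = (-7 - (2)·0.0000) / (5) = -1.4000
Iteration 2:
  x_1 = (1 - (-2)·-1.4000) / (4) = -0.4500
  x_2 = (-7 - (2)·0.2500) / (5) = -1.5000
Residual b − A·x = (-0.2000, 1.4000)

1.4000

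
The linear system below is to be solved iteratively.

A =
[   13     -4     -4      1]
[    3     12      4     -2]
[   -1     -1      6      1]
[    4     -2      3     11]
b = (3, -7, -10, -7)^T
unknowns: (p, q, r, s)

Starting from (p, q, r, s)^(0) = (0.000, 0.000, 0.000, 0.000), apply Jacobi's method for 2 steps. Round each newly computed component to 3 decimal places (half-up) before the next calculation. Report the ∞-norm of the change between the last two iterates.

Iteration 1:
  p = (3 - (-4)·0.000 - (-4)·0.000 - (1)·0.000) / (13) = 0.231
  q = (-7 - (3)·0.000 - (4)·0.000 - (-2)·0.000) / (12) = -0.583
  r = (-10 - (-1)·0.000 - (-1)·0.000 - (1)·0.000) / (6) = -1.667
  s = (-7 - (4)·0.000 - (-2)·0.000 - (3)·0.000) / (11) = -0.636
Iteration 2:
  p = (3 - (-4)·-0.583 - (-4)·-1.667 - (1)·-0.636) / (13) = -0.413
  q = (-7 - (3)·0.231 - (4)·-1.667 - (-2)·-0.636) / (12) = -0.191
  r = (-10 - (-1)·0.231 - (-1)·-0.583 - (1)·-0.636) / (6) = -1.619
  s = (-7 - (4)·0.231 - (-2)·-0.583 - (3)·-1.667) / (11) = -0.372
Change: (-0.644, 0.392, 0.048, 0.264) → max |·| = 0.644

0.644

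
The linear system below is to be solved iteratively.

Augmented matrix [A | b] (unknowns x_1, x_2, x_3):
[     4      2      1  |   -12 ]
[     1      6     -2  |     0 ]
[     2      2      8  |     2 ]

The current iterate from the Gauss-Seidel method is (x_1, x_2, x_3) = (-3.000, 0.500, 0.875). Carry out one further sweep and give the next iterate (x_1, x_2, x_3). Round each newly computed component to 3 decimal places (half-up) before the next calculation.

(-3.469, 0.870, 0.900)

One sweep:
  x_1 = (-12 - (2)·0.500 - (1)·0.875) / (4) = -3.469
  x_2 = (0 - (1)·-3.469 - (-2)·0.875) / (6) = 0.870
  x_3 = (2 - (2)·-3.469 - (2)·0.870) / (8) = 0.900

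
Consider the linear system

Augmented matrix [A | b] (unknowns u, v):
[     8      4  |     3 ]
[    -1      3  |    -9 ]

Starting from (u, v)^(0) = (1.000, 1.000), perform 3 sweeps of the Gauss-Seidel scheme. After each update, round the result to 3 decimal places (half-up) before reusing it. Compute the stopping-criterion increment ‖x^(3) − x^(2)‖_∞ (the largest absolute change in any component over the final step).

0.337

Iteration 1:
  u = (3 - (4)·1.000) / (8) = -0.125
  v = (-9 - (-1)·-0.125) / (3) = -3.042
Iteration 2:
  u = (3 - (4)·-3.042) / (8) = 1.896
  v = (-9 - (-1)·1.896) / (3) = -2.368
Iteration 3:
  u = (3 - (4)·-2.368) / (8) = 1.559
  v = (-9 - (-1)·1.559) / (3) = -2.480
Change: (-0.337, -0.112) → max |·| = 0.337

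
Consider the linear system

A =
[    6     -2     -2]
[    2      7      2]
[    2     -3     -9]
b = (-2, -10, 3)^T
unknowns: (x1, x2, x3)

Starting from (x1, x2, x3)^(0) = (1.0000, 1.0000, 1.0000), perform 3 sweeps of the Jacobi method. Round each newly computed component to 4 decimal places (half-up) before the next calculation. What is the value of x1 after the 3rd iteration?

Iteration 1:
  x1 = (-2 - (-2)·1.0000 - (-2)·1.0000) / (6) = 0.3333
  x2 = (-10 - (2)·1.0000 - (2)·1.0000) / (7) = -2.0000
  x3 = (3 - (2)·1.0000 - (-3)·1.0000) / (-9) = -0.4444
Iteration 2:
  x1 = (-2 - (-2)·-2.0000 - (-2)·-0.4444) / (6) = -1.1481
  x2 = (-10 - (2)·0.3333 - (2)·-0.4444) / (7) = -1.3968
  x3 = (3 - (2)·0.3333 - (-3)·-2.0000) / (-9) = 0.4074
Iteration 3:
  x1 = (-2 - (-2)·-1.3968 - (-2)·0.4074) / (6) = -0.6631
  x2 = (-10 - (2)·-1.1481 - (2)·0.4074) / (7) = -1.2169
  x3 = (3 - (2)·-1.1481 - (-3)·-1.3968) / (-9) = -0.1229

-0.6631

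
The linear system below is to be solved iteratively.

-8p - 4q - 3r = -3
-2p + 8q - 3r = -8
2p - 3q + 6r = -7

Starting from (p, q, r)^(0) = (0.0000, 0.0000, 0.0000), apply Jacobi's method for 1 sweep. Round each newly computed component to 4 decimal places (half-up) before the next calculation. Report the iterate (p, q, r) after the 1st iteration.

Iteration 1:
  p = (-3 - (-4)·0.0000 - (-3)·0.0000) / (-8) = 0.3750
  q = (-8 - (-2)·0.0000 - (-3)·0.0000) / (8) = -1.0000
  r = (-7 - (2)·0.0000 - (-3)·0.0000) / (6) = -1.1667

(0.3750, -1.0000, -1.1667)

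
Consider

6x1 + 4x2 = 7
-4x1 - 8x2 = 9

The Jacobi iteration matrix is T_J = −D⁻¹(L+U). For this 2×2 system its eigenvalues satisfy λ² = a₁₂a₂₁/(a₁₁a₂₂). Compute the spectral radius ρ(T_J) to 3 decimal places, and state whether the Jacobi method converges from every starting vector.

0.577

a₁₂a₂₁/(a₁₁a₂₂) = (4)·(-4) / ((6)·(-8)) = 0.333333
ρ = √|0.333333| = √0.333333 = 0.577
ρ < 1, so Jacobi converges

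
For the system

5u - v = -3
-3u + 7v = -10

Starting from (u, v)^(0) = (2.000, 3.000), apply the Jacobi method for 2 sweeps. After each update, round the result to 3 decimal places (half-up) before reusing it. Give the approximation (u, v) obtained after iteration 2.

(-0.714, -1.429)

Iteration 1:
  u = (-3 - (-1)·3.000) / (5) = 0.000
  v = (-10 - (-3)·2.000) / (7) = -0.571
Iteration 2:
  u = (-3 - (-1)·-0.571) / (5) = -0.714
  v = (-10 - (-3)·0.000) / (7) = -1.429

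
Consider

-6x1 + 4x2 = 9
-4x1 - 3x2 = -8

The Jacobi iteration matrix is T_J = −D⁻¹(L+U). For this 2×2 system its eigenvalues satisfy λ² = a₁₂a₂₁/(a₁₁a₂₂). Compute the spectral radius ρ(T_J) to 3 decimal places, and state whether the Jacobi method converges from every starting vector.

a₁₂a₂₁/(a₁₁a₂₂) = (4)·(-4) / ((-6)·(-3)) = -0.888889
ρ = √|-0.888889| = √0.888889 = 0.943
ρ < 1, so Jacobi converges

0.943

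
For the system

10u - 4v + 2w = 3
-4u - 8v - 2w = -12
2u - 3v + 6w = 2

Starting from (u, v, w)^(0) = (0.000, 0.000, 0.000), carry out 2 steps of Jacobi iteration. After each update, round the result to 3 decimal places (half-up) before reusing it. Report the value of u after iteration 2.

0.833

Iteration 1:
  u = (3 - (-4)·0.000 - (2)·0.000) / (10) = 0.300
  v = (-12 - (-4)·0.000 - (-2)·0.000) / (-8) = 1.500
  w = (2 - (2)·0.000 - (-3)·0.000) / (6) = 0.333
Iteration 2:
  u = (3 - (-4)·1.500 - (2)·0.333) / (10) = 0.833
  v = (-12 - (-4)·0.300 - (-2)·0.333) / (-8) = 1.267
  w = (2 - (2)·0.300 - (-3)·1.500) / (6) = 0.983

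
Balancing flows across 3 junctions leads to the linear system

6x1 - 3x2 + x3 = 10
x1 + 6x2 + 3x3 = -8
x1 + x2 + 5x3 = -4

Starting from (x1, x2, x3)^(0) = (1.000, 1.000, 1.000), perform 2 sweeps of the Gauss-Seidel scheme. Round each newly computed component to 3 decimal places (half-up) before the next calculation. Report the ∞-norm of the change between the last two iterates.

Iteration 1:
  x1 = (10 - (-3)·1.000 - (1)·1.000) / (6) = 2.000
  x2 = (-8 - (1)·2.000 - (3)·1.000) / (6) = -2.167
  x3 = (-4 - (1)·2.000 - (1)·-2.167) / (5) = -0.767
Iteration 2:
  x1 = (10 - (-3)·-2.167 - (1)·-0.767) / (6) = 0.711
  x2 = (-8 - (1)·0.711 - (3)·-0.767) / (6) = -1.068
  x3 = (-4 - (1)·0.711 - (1)·-1.068) / (5) = -0.729
Change: (-1.289, 1.099, 0.038) → max |·| = 1.289

1.289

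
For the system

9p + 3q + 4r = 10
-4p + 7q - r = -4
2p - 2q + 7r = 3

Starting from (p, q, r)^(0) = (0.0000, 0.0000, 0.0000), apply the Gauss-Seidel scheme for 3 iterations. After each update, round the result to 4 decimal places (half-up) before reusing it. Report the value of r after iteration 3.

0.1445

Iteration 1:
  p = (10 - (3)·0.0000 - (4)·0.0000) / (9) = 1.1111
  q = (-4 - (-4)·1.1111 - (-1)·0.0000) / (7) = 0.0635
  r = (3 - (2)·1.1111 - (-2)·0.0635) / (7) = 0.1293
Iteration 2:
  p = (10 - (3)·0.0635 - (4)·0.1293) / (9) = 1.0325
  q = (-4 - (-4)·1.0325 - (-1)·0.1293) / (7) = 0.0370
  r = (3 - (2)·1.0325 - (-2)·0.0370) / (7) = 0.1441
Iteration 3:
  p = (10 - (3)·0.0370 - (4)·0.1441) / (9) = 1.0347
  q = (-4 - (-4)·1.0347 - (-1)·0.1441) / (7) = 0.0404
  r = (3 - (2)·1.0347 - (-2)·0.0404) / (7) = 0.1445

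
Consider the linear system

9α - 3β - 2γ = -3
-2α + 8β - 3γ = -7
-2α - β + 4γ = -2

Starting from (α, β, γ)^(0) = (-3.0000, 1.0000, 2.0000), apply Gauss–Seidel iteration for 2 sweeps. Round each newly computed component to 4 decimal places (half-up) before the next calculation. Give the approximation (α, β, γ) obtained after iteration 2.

(-0.4005, -1.0806, -0.9704)

Iteration 1:
  α = (-3 - (-3)·1.0000 - (-2)·2.0000) / (9) = 0.4444
  β = (-7 - (-2)·0.4444 - (-3)·2.0000) / (8) = -0.0139
  γ = (-2 - (-2)·0.4444 - (-1)·-0.0139) / (4) = -0.2813
Iteration 2:
  α = (-3 - (-3)·-0.0139 - (-2)·-0.2813) / (9) = -0.4005
  β = (-7 - (-2)·-0.4005 - (-3)·-0.2813) / (8) = -1.0806
  γ = (-2 - (-2)·-0.4005 - (-1)·-1.0806) / (4) = -0.9704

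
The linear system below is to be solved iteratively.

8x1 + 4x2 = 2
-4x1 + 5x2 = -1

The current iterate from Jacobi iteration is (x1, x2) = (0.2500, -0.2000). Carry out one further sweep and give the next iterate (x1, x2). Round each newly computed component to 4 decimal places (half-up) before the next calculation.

(0.3500, 0.0000)

One sweep:
  x1 = (2 - (4)·-0.2000) / (8) = 0.3500
  x2 = (-1 - (-4)·0.2500) / (5) = 0.0000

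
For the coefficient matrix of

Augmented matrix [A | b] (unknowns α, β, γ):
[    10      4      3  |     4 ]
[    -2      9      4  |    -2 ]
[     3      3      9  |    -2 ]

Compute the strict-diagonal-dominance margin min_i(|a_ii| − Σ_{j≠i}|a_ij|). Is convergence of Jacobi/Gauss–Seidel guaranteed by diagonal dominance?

row 1: |10| − (4+3) = 3
row 2: |9| − (2+4) = 3
row 3: |9| − (3+3) = 3
minimum over rows = 3 → strictly diagonally dominant (convergence guaranteed)

3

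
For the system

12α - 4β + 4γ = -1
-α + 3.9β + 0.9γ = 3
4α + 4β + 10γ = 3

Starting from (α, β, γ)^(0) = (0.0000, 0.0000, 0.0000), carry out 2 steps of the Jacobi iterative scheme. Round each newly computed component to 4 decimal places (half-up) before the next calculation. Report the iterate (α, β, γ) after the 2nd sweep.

Iteration 1:
  α = (-1 - (-4)·0.0000 - (4)·0.0000) / (12) = -0.0833
  β = (3 - (-1)·0.0000 - (0.9)·0.0000) / (3.9) = 0.7692
  γ = (3 - (4)·0.0000 - (4)·0.0000) / (10) = 0.3000
Iteration 2:
  α = (-1 - (-4)·0.7692 - (4)·0.3000) / (12) = 0.0731
  β = (3 - (-1)·-0.0833 - (0.9)·0.3000) / (3.9) = 0.6786
  γ = (3 - (4)·-0.0833 - (4)·0.7692) / (10) = 0.0256

(0.0731, 0.6786, 0.0256)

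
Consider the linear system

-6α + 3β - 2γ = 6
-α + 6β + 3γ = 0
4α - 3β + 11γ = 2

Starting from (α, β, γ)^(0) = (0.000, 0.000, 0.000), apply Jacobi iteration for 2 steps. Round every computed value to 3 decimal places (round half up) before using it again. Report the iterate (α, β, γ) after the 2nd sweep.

Iteration 1:
  α = (6 - (3)·0.000 - (-2)·0.000) / (-6) = -1.000
  β = (0 - (-1)·0.000 - (3)·0.000) / (6) = 0.000
  γ = (2 - (4)·0.000 - (-3)·0.000) / (11) = 0.182
Iteration 2:
  α = (6 - (3)·0.000 - (-2)·0.182) / (-6) = -1.061
  β = (0 - (-1)·-1.000 - (3)·0.182) / (6) = -0.258
  γ = (2 - (4)·-1.000 - (-3)·0.000) / (11) = 0.545

(-1.061, -0.258, 0.545)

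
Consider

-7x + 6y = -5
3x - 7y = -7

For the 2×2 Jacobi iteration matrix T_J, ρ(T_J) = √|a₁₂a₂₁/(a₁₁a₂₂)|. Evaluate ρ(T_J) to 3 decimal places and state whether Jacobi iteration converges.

a₁₂a₂₁/(a₁₁a₂₂) = (6)·(3) / ((-7)·(-7)) = 0.367347
ρ = √|0.367347| = √0.367347 = 0.606
ρ < 1, so Jacobi converges

0.606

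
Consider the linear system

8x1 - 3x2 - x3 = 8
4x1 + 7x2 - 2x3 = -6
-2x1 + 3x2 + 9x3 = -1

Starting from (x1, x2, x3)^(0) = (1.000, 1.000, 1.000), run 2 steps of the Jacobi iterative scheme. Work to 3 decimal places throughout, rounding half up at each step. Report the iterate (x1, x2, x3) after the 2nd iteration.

(0.544, -1.778, 0.603)

Iteration 1:
  x1 = (8 - (-3)·1.000 - (-1)·1.000) / (8) = 1.500
  x2 = (-6 - (4)·1.000 - (-2)·1.000) / (7) = -1.143
  x3 = (-1 - (-2)·1.000 - (3)·1.000) / (9) = -0.222
Iteration 2:
  x1 = (8 - (-3)·-1.143 - (-1)·-0.222) / (8) = 0.544
  x2 = (-6 - (4)·1.500 - (-2)·-0.222) / (7) = -1.778
  x3 = (-1 - (-2)·1.500 - (3)·-1.143) / (9) = 0.603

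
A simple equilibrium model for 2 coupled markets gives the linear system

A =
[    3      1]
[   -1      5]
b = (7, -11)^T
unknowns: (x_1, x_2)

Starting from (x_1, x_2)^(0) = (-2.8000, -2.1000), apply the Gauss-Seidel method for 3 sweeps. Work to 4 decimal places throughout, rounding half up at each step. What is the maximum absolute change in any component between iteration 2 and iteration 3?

0.0113

Iteration 1:
  x_1 = (7 - (1)·-2.1000) / (3) = 3.0333
  x_2 = (-11 - (-1)·3.0333) / (5) = -1.5933
Iteration 2:
  x_1 = (7 - (1)·-1.5933) / (3) = 2.8644
  x_2 = (-11 - (-1)·2.8644) / (5) = -1.6271
Iteration 3:
  x_1 = (7 - (1)·-1.6271) / (3) = 2.8757
  x_2 = (-11 - (-1)·2.8757) / (5) = -1.6249
Change: (0.0113, 0.0022) → max |·| = 0.0113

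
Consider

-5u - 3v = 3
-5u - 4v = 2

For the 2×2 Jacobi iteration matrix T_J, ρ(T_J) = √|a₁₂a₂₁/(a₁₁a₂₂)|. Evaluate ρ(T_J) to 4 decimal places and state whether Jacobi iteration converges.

a₁₂a₂₁/(a₁₁a₂₂) = (-3)·(-5) / ((-5)·(-4)) = 0.750000
ρ = √|0.750000| = √0.750000 = 0.8660
ρ < 1, so Jacobi converges

0.8660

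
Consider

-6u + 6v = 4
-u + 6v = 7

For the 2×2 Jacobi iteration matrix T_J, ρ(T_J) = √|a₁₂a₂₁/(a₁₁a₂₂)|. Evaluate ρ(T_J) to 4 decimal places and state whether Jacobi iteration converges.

0.4082

a₁₂a₂₁/(a₁₁a₂₂) = (6)·(-1) / ((-6)·(6)) = 0.166667
ρ = √|0.166667| = √0.166667 = 0.4082
ρ < 1, so Jacobi converges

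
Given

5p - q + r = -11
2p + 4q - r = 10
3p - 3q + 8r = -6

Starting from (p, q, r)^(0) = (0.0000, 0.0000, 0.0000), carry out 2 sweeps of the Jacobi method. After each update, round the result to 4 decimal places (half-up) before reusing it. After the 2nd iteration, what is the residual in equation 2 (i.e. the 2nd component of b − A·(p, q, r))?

0.4625

Iteration 1:
  p = (-11 - (-1)·0.0000 - (1)·0.0000) / (5) = -2.2000
  q = (10 - (2)·0.0000 - (-1)·0.0000) / (4) = 2.5000
  r = (-6 - (3)·0.0000 - (-3)·0.0000) / (8) = -0.7500
Iteration 2:
  p = (-11 - (-1)·2.5000 - (1)·-0.7500) / (5) = -1.5500
  q = (10 - (2)·-2.2000 - (-1)·-0.7500) / (4) = 3.4125
  r = (-6 - (3)·-2.2000 - (-3)·2.5000) / (8) = 1.0125
Residual b − A·x = (-0.8500, 0.4625, 0.7875)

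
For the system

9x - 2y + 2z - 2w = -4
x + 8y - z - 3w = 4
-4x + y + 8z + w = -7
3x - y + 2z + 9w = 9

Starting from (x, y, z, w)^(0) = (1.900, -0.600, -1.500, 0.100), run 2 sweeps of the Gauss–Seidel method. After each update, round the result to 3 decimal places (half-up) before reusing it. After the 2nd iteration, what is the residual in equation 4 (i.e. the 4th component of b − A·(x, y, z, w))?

-0.001

Iteration 1:
  x = (-4 - (-2)·-0.600 - (2)·-1.500 - (-2)·0.100) / (9) = -0.222
  y = (4 - (1)·-0.222 - (-1)·-1.500 - (-3)·0.100) / (8) = 0.378
  z = (-7 - (-4)·-0.222 - (1)·0.378 - (1)·0.100) / (8) = -1.046
  w = (9 - (3)·-0.222 - (-1)·0.378 - (2)·-1.046) / (9) = 1.348
Iteration 2:
  x = (-4 - (-2)·0.378 - (2)·-1.046 - (-2)·1.348) / (9) = 0.172
  y = (4 - (1)·0.172 - (-1)·-1.046 - (-3)·1.348) / (8) = 0.853
  z = (-7 - (-4)·0.172 - (1)·0.853 - (1)·1.348) / (8) = -1.064
  w = (9 - (3)·0.172 - (-1)·0.853 - (2)·-1.064) / (9) = 1.274
Residual b − A·x = (0.834, -0.238, 0.073, -0.001)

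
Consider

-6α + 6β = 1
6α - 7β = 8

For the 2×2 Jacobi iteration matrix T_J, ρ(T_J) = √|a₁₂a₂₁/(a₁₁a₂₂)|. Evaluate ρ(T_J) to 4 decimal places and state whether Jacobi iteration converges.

a₁₂a₂₁/(a₁₁a₂₂) = (6)·(6) / ((-6)·(-7)) = 0.857143
ρ = √|0.857143| = √0.857143 = 0.9258
ρ < 1, so Jacobi converges

0.9258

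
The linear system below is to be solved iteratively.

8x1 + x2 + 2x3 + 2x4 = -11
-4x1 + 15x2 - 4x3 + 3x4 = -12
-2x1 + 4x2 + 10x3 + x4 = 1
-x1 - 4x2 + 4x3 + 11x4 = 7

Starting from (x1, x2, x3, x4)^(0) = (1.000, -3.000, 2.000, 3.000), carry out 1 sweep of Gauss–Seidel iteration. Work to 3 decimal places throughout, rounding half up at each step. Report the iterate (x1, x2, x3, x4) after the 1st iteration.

(-2.250, -1.467, -0.063, -0.079)

Iteration 1:
  x1 = (-11 - (1)·-3.000 - (2)·2.000 - (2)·3.000) / (8) = -2.250
  x2 = (-12 - (-4)·-2.250 - (-4)·2.000 - (3)·3.000) / (15) = -1.467
  x3 = (1 - (-2)·-2.250 - (4)·-1.467 - (1)·3.000) / (10) = -0.063
  x4 = (7 - (-1)·-2.250 - (-4)·-1.467 - (4)·-0.063) / (11) = -0.079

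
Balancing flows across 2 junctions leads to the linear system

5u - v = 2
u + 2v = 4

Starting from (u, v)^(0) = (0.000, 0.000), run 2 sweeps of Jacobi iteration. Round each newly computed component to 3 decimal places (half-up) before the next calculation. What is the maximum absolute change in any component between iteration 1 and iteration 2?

Iteration 1:
  u = (2 - (-1)·0.000) / (5) = 0.400
  v = (4 - (1)·0.000) / (2) = 2.000
Iteration 2:
  u = (2 - (-1)·2.000) / (5) = 0.800
  v = (4 - (1)·0.400) / (2) = 1.800
Change: (0.400, -0.200) → max |·| = 0.400

0.400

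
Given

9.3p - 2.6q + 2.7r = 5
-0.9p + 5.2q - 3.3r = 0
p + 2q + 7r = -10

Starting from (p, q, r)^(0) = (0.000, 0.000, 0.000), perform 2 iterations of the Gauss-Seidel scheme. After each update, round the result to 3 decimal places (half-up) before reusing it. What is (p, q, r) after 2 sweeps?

(1.008, -0.798, -1.345)

Iteration 1:
  p = (5 - (-2.6)·0.000 - (2.7)·0.000) / (9.3) = 0.538
  q = (0 - (-0.9)·0.538 - (-3.3)·0.000) / (5.2) = 0.093
  r = (-10 - (1)·0.538 - (2)·0.093) / (7) = -1.532
Iteration 2:
  p = (5 - (-2.6)·0.093 - (2.7)·-1.532) / (9.3) = 1.008
  q = (0 - (-0.9)·1.008 - (-3.3)·-1.532) / (5.2) = -0.798
  r = (-10 - (1)·1.008 - (2)·-0.798) / (7) = -1.345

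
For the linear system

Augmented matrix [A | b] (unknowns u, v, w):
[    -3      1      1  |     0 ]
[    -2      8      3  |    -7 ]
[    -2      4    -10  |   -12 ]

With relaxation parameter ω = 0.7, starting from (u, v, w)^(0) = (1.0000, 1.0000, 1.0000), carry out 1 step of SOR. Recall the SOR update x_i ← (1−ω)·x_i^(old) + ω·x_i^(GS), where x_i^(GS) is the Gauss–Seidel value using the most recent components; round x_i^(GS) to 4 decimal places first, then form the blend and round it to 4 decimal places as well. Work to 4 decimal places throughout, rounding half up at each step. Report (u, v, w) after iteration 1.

(0.7667, -0.4408, 0.9092)

Iteration 1:
  u: GS value = (0 - (1)·1.0000 - (1)·1.0000) / (-3) = 0.6667;  u ← (1−ω)·1.0000 + ω·0.6667 = 0.7667
  v: GS value = (-7 - (-2)·0.7667 - (3)·1.0000) / (8) = -1.0583;  v ← (1−ω)·1.0000 + ω·-1.0583 = -0.4408
  w: GS value = (-12 - (-2)·0.7667 - (4)·-0.4408) / (-10) = 0.8703;  w ← (1−ω)·1.0000 + ω·0.8703 = 0.9092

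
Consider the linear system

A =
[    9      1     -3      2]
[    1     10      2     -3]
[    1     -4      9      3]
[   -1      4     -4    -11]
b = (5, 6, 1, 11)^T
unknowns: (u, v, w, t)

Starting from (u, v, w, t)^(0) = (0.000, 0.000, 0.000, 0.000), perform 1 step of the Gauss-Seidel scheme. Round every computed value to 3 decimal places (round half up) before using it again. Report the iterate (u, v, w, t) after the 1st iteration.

(0.556, 0.544, 0.291, -0.959)

Iteration 1:
  u = (5 - (1)·0.000 - (-3)·0.000 - (2)·0.000) / (9) = 0.556
  v = (6 - (1)·0.556 - (2)·0.000 - (-3)·0.000) / (10) = 0.544
  w = (1 - (1)·0.556 - (-4)·0.544 - (3)·0.000) / (9) = 0.291
  t = (11 - (-1)·0.556 - (4)·0.544 - (-4)·0.291) / (-11) = -0.959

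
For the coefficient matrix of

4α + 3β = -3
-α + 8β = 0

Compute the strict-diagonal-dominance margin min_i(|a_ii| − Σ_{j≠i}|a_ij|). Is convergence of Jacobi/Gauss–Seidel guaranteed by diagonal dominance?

row 1: |4| − (3) = 1
row 2: |8| − (1) = 7
minimum over rows = 1 → strictly diagonally dominant (convergence guaranteed)

1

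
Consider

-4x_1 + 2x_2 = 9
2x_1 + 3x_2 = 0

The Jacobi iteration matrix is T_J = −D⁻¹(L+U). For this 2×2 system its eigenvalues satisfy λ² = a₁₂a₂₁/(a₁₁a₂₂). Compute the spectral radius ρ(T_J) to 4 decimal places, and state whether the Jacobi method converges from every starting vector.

a₁₂a₂₁/(a₁₁a₂₂) = (2)·(2) / ((-4)·(3)) = -0.333333
ρ = √|-0.333333| = √0.333333 = 0.5774
ρ < 1, so Jacobi converges

0.5774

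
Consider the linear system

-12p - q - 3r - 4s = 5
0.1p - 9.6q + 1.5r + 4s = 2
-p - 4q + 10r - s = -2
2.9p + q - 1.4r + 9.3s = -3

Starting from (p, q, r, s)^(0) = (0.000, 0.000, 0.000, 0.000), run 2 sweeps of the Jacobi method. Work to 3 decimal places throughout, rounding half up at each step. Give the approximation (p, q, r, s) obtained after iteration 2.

(-0.242, -0.379, -0.357, -0.200)

Iteration 1:
  p = (5 - (-1)·0.000 - (-3)·0.000 - (-4)·0.000) / (-12) = -0.417
  q = (2 - (0.1)·0.000 - (1.5)·0.000 - (4)·0.000) / (-9.6) = -0.208
  r = (-2 - (-1)·0.000 - (-4)·0.000 - (-1)·0.000) / (10) = -0.200
  s = (-3 - (2.9)·0.000 - (1)·0.000 - (-1.4)·0.000) / (9.3) = -0.323
Iteration 2:
  p = (5 - (-1)·-0.208 - (-3)·-0.200 - (-4)·-0.323) / (-12) = -0.242
  q = (2 - (0.1)·-0.417 - (1.5)·-0.200 - (4)·-0.323) / (-9.6) = -0.379
  r = (-2 - (-1)·-0.417 - (-4)·-0.208 - (-1)·-0.323) / (10) = -0.357
  s = (-3 - (2.9)·-0.417 - (1)·-0.208 - (-1.4)·-0.200) / (9.3) = -0.200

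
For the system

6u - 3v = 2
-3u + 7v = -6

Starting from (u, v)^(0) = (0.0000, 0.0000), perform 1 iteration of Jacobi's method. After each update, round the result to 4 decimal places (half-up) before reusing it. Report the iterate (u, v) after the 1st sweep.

(0.3333, -0.8571)

Iteration 1:
  u = (2 - (-3)·0.0000) / (6) = 0.3333
  v = (-6 - (-3)·0.0000) / (7) = -0.8571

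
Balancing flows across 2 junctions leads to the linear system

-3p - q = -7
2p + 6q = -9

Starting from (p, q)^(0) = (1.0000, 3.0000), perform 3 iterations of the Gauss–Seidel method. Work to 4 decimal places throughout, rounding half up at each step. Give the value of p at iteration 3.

Iteration 1:
  p = (-7 - (-1)·3.0000) / (-3) = 1.3333
  q = (-9 - (2)·1.3333) / (6) = -1.9444
Iteration 2:
  p = (-7 - (-1)·-1.9444) / (-3) = 2.9815
  q = (-9 - (2)·2.9815) / (6) = -2.4938
Iteration 3:
  p = (-7 - (-1)·-2.4938) / (-3) = 3.1646
  q = (-9 - (2)·3.1646) / (6) = -2.5549

3.1646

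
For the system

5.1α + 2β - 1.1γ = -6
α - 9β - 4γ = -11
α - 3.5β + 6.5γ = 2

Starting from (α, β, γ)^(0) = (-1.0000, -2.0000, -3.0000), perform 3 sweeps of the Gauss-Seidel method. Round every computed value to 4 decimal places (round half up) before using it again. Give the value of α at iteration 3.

-1.1172

Iteration 1:
  α = (-6 - (2)·-2.0000 - (-1.1)·-3.0000) / (5.1) = -1.0392
  β = (-11 - (1)·-1.0392 - (-4)·-3.0000) / (-9) = 2.4401
  γ = (2 - (1)·-1.0392 - (-3.5)·2.4401) / (6.5) = 1.7815
Iteration 2:
  α = (-6 - (2)·2.4401 - (-1.1)·1.7815) / (5.1) = -1.7491
  β = (-11 - (1)·-1.7491 - (-4)·1.7815) / (-9) = 0.2361
  γ = (2 - (1)·-1.7491 - (-3.5)·0.2361) / (6.5) = 0.7039
Iteration 3:
  α = (-6 - (2)·0.2361 - (-1.1)·0.7039) / (5.1) = -1.1172
  β = (-11 - (1)·-1.1172 - (-4)·0.7039) / (-9) = 0.7852
  γ = (2 - (1)·-1.1172 - (-3.5)·0.7852) / (6.5) = 0.9024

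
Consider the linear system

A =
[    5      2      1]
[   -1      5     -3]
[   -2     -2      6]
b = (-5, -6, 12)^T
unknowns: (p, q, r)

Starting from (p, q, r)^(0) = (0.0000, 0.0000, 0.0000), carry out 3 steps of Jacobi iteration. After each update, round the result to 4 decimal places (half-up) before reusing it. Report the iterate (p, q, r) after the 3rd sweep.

Iteration 1:
  p = (-5 - (2)·0.0000 - (1)·0.0000) / (5) = -1.0000
  q = (-6 - (-1)·0.0000 - (-3)·0.0000) / (5) = -1.2000
  r = (12 - (-2)·0.0000 - (-2)·0.0000) / (6) = 2.0000
Iteration 2:
  p = (-5 - (2)·-1.2000 - (1)·2.0000) / (5) = -0.9200
  q = (-6 - (-1)·-1.0000 - (-3)·2.0000) / (5) = -0.2000
  r = (12 - (-2)·-1.0000 - (-2)·-1.2000) / (6) = 1.2667
Iteration 3:
  p = (-5 - (2)·-0.2000 - (1)·1.2667) / (5) = -1.1733
  q = (-6 - (-1)·-0.9200 - (-3)·1.2667) / (5) = -0.6240
  r = (12 - (-2)·-0.9200 - (-2)·-0.2000) / (6) = 1.6267

(-1.1733, -0.6240, 1.6267)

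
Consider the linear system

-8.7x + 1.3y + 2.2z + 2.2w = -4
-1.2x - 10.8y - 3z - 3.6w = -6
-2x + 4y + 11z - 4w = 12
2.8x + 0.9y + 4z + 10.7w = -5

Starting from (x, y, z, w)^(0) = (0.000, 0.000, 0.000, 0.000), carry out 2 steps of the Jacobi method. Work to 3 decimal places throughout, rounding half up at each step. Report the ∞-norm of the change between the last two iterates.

0.575

Iteration 1:
  x = (-4 - (1.3)·0.000 - (2.2)·0.000 - (2.2)·0.000) / (-8.7) = 0.460
  y = (-6 - (-1.2)·0.000 - (-3)·0.000 - (-3.6)·0.000) / (-10.8) = 0.556
  z = (12 - (-2)·0.000 - (4)·0.000 - (-4)·0.000) / (11) = 1.091
  w = (-5 - (2.8)·0.000 - (0.9)·0.000 - (4)·0.000) / (10.7) = -0.467
Iteration 2:
  x = (-4 - (1.3)·0.556 - (2.2)·1.091 - (2.2)·-0.467) / (-8.7) = 0.701
  y = (-6 - (-1.2)·0.460 - (-3)·1.091 - (-3.6)·-0.467) / (-10.8) = 0.357
  z = (12 - (-2)·0.460 - (4)·0.556 - (-4)·-0.467) / (11) = 0.803
  w = (-5 - (2.8)·0.460 - (0.9)·0.556 - (4)·1.091) / (10.7) = -1.042
Change: (0.241, -0.199, -0.288, -0.575) → max |·| = 0.575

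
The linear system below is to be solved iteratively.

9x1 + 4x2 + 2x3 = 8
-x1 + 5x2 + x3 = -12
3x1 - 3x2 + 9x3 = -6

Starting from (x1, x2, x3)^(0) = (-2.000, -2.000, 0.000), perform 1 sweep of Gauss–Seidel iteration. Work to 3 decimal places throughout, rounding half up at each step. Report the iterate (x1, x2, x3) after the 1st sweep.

(1.778, -2.044, -1.941)

Iteration 1:
  x1 = (8 - (4)·-2.000 - (2)·0.000) / (9) = 1.778
  x2 = (-12 - (-1)·1.778 - (1)·0.000) / (5) = -2.044
  x3 = (-6 - (3)·1.778 - (-3)·-2.044) / (9) = -1.941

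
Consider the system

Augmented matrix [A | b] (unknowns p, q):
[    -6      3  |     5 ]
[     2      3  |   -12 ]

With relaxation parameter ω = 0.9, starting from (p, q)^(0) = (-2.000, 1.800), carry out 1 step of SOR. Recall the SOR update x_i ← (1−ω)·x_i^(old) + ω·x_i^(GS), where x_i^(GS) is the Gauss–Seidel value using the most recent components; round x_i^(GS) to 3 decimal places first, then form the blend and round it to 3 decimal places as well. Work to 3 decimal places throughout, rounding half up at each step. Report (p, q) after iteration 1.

Iteration 1:
  p: GS value = (5 - (3)·1.800) / (-6) = 0.067;  p ← (1−ω)·-2.000 + ω·0.067 = -0.140
  q: GS value = (-12 - (2)·-0.140) / (3) = -3.907;  q ← (1−ω)·1.800 + ω·-3.907 = -3.336

(-0.140, -3.336)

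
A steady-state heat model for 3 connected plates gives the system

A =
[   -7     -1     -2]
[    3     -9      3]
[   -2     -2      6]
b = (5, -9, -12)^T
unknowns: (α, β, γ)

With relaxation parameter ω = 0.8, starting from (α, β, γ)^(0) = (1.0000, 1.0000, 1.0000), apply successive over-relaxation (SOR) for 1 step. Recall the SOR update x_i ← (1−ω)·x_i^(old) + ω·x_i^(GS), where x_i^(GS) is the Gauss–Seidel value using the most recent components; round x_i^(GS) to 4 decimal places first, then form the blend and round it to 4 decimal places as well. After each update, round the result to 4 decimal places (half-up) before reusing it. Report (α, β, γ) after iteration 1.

Iteration 1:
  α: GS value = (5 - (-1)·1.0000 - (-2)·1.0000) / (-7) = -1.1429;  α ← (1−ω)·1.0000 + ω·-1.1429 = -0.7143
  β: GS value = (-9 - (3)·-0.7143 - (3)·1.0000) / (-9) = 1.0952;  β ← (1−ω)·1.0000 + ω·1.0952 = 1.0762
  γ: GS value = (-12 - (-2)·-0.7143 - (-2)·1.0762) / (6) = -1.8794;  γ ← (1−ω)·1.0000 + ω·-1.8794 = -1.3035

(-0.7143, 1.0762, -1.3035)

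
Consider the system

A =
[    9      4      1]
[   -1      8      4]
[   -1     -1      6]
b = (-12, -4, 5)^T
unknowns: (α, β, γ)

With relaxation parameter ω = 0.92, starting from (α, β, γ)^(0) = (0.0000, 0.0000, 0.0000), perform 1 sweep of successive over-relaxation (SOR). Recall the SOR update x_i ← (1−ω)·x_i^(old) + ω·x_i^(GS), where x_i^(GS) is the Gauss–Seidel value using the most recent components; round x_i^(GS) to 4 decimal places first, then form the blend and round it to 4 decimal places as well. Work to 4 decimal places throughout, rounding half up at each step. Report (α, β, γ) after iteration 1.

(-1.2266, -0.6010, 0.4864)

Iteration 1:
  α: GS value = (-12 - (4)·0.0000 - (1)·0.0000) / (9) = -1.3333;  α ← (1−ω)·0.0000 + ω·-1.3333 = -1.2266
  β: GS value = (-4 - (-1)·-1.2266 - (4)·0.0000) / (8) = -0.6533;  β ← (1−ω)·0.0000 + ω·-0.6533 = -0.6010
  γ: GS value = (5 - (-1)·-1.2266 - (-1)·-0.6010) / (6) = 0.5287;  γ ← (1−ω)·0.0000 + ω·0.5287 = 0.4864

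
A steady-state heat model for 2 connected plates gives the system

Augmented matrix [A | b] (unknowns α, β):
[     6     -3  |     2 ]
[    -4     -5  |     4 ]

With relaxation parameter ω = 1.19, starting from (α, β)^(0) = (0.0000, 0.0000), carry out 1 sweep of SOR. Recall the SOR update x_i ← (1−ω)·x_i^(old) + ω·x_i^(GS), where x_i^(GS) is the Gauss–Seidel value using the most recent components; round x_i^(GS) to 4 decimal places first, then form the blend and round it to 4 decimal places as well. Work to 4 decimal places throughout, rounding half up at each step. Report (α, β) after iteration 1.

Iteration 1:
  α: GS value = (2 - (-3)·0.0000) / (6) = 0.3333;  α ← (1−ω)·0.0000 + ω·0.3333 = 0.3966
  β: GS value = (4 - (-4)·0.3966) / (-5) = -1.1173;  β ← (1−ω)·0.0000 + ω·-1.1173 = -1.3296

(0.3966, -1.3296)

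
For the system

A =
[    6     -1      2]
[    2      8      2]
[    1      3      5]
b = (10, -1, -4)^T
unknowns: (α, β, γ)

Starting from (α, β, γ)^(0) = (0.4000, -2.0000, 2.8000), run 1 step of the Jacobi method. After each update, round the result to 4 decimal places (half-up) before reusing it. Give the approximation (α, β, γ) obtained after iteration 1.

(0.4000, -0.9250, 0.3200)

Iteration 1:
  α = (10 - (-1)·-2.0000 - (2)·2.8000) / (6) = 0.4000
  β = (-1 - (2)·0.4000 - (2)·2.8000) / (8) = -0.9250
  γ = (-4 - (1)·0.4000 - (3)·-2.0000) / (5) = 0.3200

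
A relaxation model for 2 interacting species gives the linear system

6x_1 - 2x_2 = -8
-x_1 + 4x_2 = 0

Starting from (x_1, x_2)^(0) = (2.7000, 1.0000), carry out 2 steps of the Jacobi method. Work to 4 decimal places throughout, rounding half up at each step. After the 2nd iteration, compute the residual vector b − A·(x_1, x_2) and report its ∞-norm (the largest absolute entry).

Iteration 1:
  x_1 = (-8 - (-2)·1.0000) / (6) = -1.0000
  x_2 = (0 - (-1)·2.7000) / (4) = 0.6750
Iteration 2:
  x_1 = (-8 - (-2)·0.6750) / (6) = -1.1083
  x_2 = (0 - (-1)·-1.0000) / (4) = -0.2500
Residual b − A·x = (-1.8502, -0.1083); ∞-norm = 1.8502

1.8502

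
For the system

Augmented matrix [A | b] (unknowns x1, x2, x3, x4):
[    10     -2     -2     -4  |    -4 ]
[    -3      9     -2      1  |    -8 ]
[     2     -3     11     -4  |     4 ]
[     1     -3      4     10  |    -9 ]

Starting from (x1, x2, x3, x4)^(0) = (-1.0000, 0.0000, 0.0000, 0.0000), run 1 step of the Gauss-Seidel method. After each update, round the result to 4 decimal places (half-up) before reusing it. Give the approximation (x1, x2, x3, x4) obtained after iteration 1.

Iteration 1:
  x1 = (-4 - (-2)·0.0000 - (-2)·0.0000 - (-4)·0.0000) / (10) = -0.4000
  x2 = (-8 - (-3)·-0.4000 - (-2)·0.0000 - (1)·0.0000) / (9) = -1.0222
  x3 = (4 - (2)·-0.4000 - (-3)·-1.0222 - (-4)·0.0000) / (11) = 0.1576
  x4 = (-9 - (1)·-0.4000 - (-3)·-1.0222 - (4)·0.1576) / (10) = -1.2297

(-0.4000, -1.0222, 0.1576, -1.2297)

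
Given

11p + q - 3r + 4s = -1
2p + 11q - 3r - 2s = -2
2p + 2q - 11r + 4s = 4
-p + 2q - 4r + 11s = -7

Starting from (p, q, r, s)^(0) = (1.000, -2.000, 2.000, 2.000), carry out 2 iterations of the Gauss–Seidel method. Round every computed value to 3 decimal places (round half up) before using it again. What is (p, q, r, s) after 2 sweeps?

(0.193, -0.195, -0.584, -0.796)

Iteration 1:
  p = (-1 - (1)·-2.000 - (-3)·2.000 - (4)·2.000) / (11) = -0.091
  q = (-2 - (2)·-0.091 - (-3)·2.000 - (-2)·2.000) / (11) = 0.744
  r = (4 - (2)·-0.091 - (2)·0.744 - (4)·2.000) / (-11) = 0.482
  s = (-7 - (-1)·-0.091 - (2)·0.744 - (-4)·0.482) / (11) = -0.605
Iteration 2:
  p = (-1 - (1)·0.744 - (-3)·0.482 - (4)·-0.605) / (11) = 0.193
  q = (-2 - (2)·0.193 - (-3)·0.482 - (-2)·-0.605) / (11) = -0.195
  r = (4 - (2)·0.193 - (2)·-0.195 - (4)·-0.605) / (-11) = -0.584
  s = (-7 - (-1)·0.193 - (2)·-0.195 - (-4)·-0.584) / (11) = -0.796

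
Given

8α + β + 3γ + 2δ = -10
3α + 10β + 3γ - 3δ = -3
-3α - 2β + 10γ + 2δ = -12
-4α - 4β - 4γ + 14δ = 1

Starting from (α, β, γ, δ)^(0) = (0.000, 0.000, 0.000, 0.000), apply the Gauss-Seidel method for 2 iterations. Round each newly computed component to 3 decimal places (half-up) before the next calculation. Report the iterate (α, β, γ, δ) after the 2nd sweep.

(-0.497, 0.104, -1.186, -0.380)

Iteration 1:
  α = (-10 - (1)·0.000 - (3)·0.000 - (2)·0.000) / (8) = -1.250
  β = (-3 - (3)·-1.250 - (3)·0.000 - (-3)·0.000) / (10) = 0.075
  γ = (-12 - (-3)·-1.250 - (-2)·0.075 - (2)·0.000) / (10) = -1.560
  δ = (1 - (-4)·-1.250 - (-4)·0.075 - (-4)·-1.560) / (14) = -0.710
Iteration 2:
  α = (-10 - (1)·0.075 - (3)·-1.560 - (2)·-0.710) / (8) = -0.497
  β = (-3 - (3)·-0.497 - (3)·-1.560 - (-3)·-0.710) / (10) = 0.104
  γ = (-12 - (-3)·-0.497 - (-2)·0.104 - (2)·-0.710) / (10) = -1.186
  δ = (1 - (-4)·-0.497 - (-4)·0.104 - (-4)·-1.186) / (14) = -0.380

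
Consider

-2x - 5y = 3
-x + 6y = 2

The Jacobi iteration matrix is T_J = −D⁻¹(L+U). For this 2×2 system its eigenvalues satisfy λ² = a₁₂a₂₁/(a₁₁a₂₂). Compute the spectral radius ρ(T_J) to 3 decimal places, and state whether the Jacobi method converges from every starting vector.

a₁₂a₂₁/(a₁₁a₂₂) = (-5)·(-1) / ((-2)·(6)) = -0.416667
ρ = √|-0.416667| = √0.416667 = 0.645
ρ < 1, so Jacobi converges

0.645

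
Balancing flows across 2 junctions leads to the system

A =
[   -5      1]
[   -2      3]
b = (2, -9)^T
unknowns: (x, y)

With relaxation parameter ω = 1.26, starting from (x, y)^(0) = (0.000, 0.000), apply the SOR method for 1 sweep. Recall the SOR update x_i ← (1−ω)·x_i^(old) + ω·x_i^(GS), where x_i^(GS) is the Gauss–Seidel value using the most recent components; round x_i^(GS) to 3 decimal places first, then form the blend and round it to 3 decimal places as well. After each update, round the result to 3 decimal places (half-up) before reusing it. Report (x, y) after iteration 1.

(-0.504, -4.203)

Iteration 1:
  x: GS value = (2 - (1)·0.000) / (-5) = -0.400;  x ← (1−ω)·0.000 + ω·-0.400 = -0.504
  y: GS value = (-9 - (-2)·-0.504) / (3) = -3.336;  y ← (1−ω)·0.000 + ω·-3.336 = -4.203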